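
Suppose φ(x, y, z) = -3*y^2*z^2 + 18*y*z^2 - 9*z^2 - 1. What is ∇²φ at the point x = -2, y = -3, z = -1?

∂²φ/∂x² = 0
∂²φ/∂y² = -6*z^2
∂²φ/∂z² = 6*(-y^2 + 6*y - 3)
∇²φ = -6*y^2 + 36*y - 6*z^2 - 18
At (-2, -3, -1): -186.

-186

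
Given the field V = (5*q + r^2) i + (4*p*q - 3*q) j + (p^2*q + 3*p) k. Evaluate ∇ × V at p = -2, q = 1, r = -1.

(4, -1, -1)

(∇×V)₁ = ∂V₃/∂q − ∂V₂/∂r = p^2
(∇×V)₂ = ∂V₁/∂r − ∂V₃/∂p = -2*p*q + 2*r - 3
(∇×V)₃ = ∂V₂/∂p − ∂V₁/∂q = 4*q - 5
∇×V = (p^2, -2*p*q + 2*r - 3, 4*q - 5)
At (-2, 1, -1): (4, -1, -1).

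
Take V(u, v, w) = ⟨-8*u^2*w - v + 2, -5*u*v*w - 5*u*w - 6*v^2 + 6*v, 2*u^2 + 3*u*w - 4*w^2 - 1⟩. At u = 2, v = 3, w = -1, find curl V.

(40, -37, 21)

(∇×V)₁ = ∂V₃/∂v − ∂V₂/∂w = 5*u*v + 5*u
(∇×V)₂ = ∂V₁/∂w − ∂V₃/∂u = -8*u^2 - 4*u - 3*w
(∇×V)₃ = ∂V₂/∂u − ∂V₁/∂v = -5*v*w - 5*w + 1
∇×V = (5*u*v + 5*u, -8*u^2 - 4*u - 3*w, -5*v*w - 5*w + 1)
At (2, 3, -1): (40, -37, 21).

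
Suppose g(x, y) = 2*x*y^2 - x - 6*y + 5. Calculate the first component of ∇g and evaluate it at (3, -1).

1

(∇g)_1 = ∂g/∂x = 2*y^2 - 1
At (3, -1): 1.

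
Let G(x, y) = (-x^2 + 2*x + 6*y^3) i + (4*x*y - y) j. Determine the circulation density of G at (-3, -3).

-174

∂G₂/∂x = 4*y
∂G₁/∂y = 18*y^2
Scalar curl = -18*y^2 + 4*y
At (-3, -3): -174.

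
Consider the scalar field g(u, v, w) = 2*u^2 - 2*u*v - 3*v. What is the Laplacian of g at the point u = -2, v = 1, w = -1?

4

∂²g/∂u² = 4
∂²g/∂v² = 0
∂²g/∂w² = 0
∇²g = 4
At (-2, 1, -1): 4.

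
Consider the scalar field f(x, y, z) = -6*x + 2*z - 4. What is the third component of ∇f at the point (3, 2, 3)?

(∇f)_3 = ∂f/∂z = 2
At (3, 2, 3): 2.

2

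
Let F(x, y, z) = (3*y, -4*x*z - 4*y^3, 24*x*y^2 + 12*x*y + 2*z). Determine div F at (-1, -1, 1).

∂F₁/∂x = 0
∂F₂/∂y = -12*y^2
∂F₃/∂z = 2
∇·F = -12*y^2 + 2
At (-1, -1, 1): -10.

-10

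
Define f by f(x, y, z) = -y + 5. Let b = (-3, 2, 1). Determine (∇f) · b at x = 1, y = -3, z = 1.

∂f/∂x = 0
∂f/∂y = -1
∂f/∂z = 0
∇f at (1, -3, 1) = (0, -1, 0)
∇f · b = (0)(-3) + (-1)(2) + (0)(1) = -2

-2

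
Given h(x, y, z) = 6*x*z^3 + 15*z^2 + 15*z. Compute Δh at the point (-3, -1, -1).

∂²h/∂x² = 0
∂²h/∂y² = 0
∂²h/∂z² = 6*(6*x*z + 5)
∇²h = 36*x*z + 30
At (-3, -1, -1): 138.

138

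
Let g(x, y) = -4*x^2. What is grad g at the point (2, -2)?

∂g/∂x = -8*x
∂g/∂y = 0
∇g = (-8*x, 0)
At (2, -2): (-16, 0).

(-16, 0)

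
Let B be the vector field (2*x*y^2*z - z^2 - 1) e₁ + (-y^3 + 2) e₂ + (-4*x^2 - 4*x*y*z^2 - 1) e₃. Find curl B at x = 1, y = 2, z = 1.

(∇×B)₁ = ∂B₃/∂y − ∂B₂/∂z = -4*x*z^2
(∇×B)₂ = ∂B₁/∂z − ∂B₃/∂x = 2*x*y^2 + 8*x + 4*y*z^2 - 2*z
(∇×B)₃ = ∂B₂/∂x − ∂B₁/∂y = -4*x*y*z
∇×B = (-4*x*z^2, 2*x*y^2 + 8*x + 4*y*z^2 - 2*z, -4*x*y*z)
At (1, 2, 1): (-4, 22, -8).

(-4, 22, -8)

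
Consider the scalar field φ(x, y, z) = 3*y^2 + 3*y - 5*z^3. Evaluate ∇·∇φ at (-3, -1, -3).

96

∂²φ/∂x² = 0
∂²φ/∂y² = 6
∂²φ/∂z² = -30*z
∇²φ = -30*z + 6
At (-3, -1, -3): 96.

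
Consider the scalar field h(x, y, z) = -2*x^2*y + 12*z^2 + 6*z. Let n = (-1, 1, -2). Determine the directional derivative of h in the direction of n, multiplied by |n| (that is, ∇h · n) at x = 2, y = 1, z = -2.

∂h/∂x = -4*x*y
∂h/∂y = -2*x^2
∂h/∂z = 24*z + 6
∇h at (2, 1, -2) = (-8, -8, -42)
∇h · n = (-8)(-1) + (-8)(1) + (-42)(-2) = 84

84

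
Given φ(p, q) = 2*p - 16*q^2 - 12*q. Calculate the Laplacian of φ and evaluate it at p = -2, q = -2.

∂²φ/∂p² = 0
∂²φ/∂q² = -32
∇²φ = -32
At (-2, -2): -32.

-32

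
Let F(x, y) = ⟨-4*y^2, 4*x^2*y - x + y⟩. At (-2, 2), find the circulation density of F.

∂F₂/∂x = 8*x*y - 1
∂F₁/∂y = -8*y
Scalar curl = 8*x*y + 8*y - 1
At (-2, 2): -17.

-17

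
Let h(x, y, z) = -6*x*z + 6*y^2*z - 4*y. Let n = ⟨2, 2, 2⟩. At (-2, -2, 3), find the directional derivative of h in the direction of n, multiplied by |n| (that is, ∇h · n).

-116

∂h/∂x = -6*z
∂h/∂y = 12*y*z - 4
∂h/∂z = -6*x + 6*y^2
∇h at (-2, -2, 3) = (-18, -76, 36)
∇h · n = (-18)(2) + (-76)(2) + (36)(2) = -116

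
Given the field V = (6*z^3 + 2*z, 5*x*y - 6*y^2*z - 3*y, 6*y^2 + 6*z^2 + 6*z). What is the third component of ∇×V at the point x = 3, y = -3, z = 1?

-15

(∇×V)_3 = ∂V₂/∂x − ∂V₁/∂y
= 5*y − (0)
= 5*y
At (3, -3, 1): -15.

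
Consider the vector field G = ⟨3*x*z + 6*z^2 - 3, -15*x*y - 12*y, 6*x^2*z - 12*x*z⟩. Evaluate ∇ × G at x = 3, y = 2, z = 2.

(∇×G)₁ = ∂G₃/∂y − ∂G₂/∂z = 0
(∇×G)₂ = ∂G₁/∂z − ∂G₃/∂x = -12*x*z + 3*x + 24*z
(∇×G)₃ = ∂G₂/∂x − ∂G₁/∂y = -15*y
∇×G = (0, -12*x*z + 3*x + 24*z, -15*y)
At (3, 2, 2): (0, -15, -30).

(0, -15, -30)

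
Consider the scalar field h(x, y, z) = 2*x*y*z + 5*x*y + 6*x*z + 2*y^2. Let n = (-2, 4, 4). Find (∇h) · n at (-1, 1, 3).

-118

∂h/∂x = 2*y*z + 5*y + 6*z
∂h/∂y = 2*x*z + 5*x + 4*y
∂h/∂z = 2*x*y + 6*x
∇h at (-1, 1, 3) = (29, -7, -8)
∇h · n = (29)(-2) + (-7)(4) + (-8)(4) = -118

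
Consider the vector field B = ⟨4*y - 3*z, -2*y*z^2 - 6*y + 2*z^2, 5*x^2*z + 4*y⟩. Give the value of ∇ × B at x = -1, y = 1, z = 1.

(∇×B)₁ = ∂B₃/∂y − ∂B₂/∂z = 4*y*z - 4*z + 4
(∇×B)₂ = ∂B₁/∂z − ∂B₃/∂x = -10*x*z - 3
(∇×B)₃ = ∂B₂/∂x − ∂B₁/∂y = -4
∇×B = (4*y*z - 4*z + 4, -10*x*z - 3, -4)
At (-1, 1, 1): (4, 7, -4).

(4, 7, -4)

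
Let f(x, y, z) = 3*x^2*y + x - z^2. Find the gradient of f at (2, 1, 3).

(13, 12, -6)

∂f/∂x = 6*x*y + 1
∂f/∂y = 3*x^2
∂f/∂z = -2*z
∇f = (6*x*y + 1, 3*x^2, -2*z)
At (2, 1, 3): (13, 12, -6).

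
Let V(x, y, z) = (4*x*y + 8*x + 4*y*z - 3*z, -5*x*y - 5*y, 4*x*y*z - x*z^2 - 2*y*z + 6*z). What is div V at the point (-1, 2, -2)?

6

∂V₁/∂x = 4*y + 8
∂V₂/∂y = -5*x - 5
∂V₃/∂z = 4*x*y - 2*x*z - 2*y + 6
∇·V = 4*x*y - 2*x*z - 5*x + 2*y + 9
At (-1, 2, -2): 6.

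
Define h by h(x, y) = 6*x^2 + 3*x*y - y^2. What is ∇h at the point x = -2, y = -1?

∂h/∂x = 12*x + 3*y
∂h/∂y = 3*x - 2*y
∇h = (12*x + 3*y, 3*x - 2*y)
At (-2, -1): (-27, -4).

(-27, -4)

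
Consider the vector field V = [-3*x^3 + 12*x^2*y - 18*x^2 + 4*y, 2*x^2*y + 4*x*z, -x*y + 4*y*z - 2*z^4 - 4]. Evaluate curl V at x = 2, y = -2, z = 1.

(∇×V)₁ = ∂V₃/∂y − ∂V₂/∂z = -5*x + 4*z
(∇×V)₂ = ∂V₁/∂z − ∂V₃/∂x = y
(∇×V)₃ = ∂V₂/∂x − ∂V₁/∂y = -12*x^2 + 4*x*y + 4*z - 4
∇×V = (-5*x + 4*z, y, -12*x^2 + 4*x*y + 4*z - 4)
At (2, -2, 1): (-6, -2, -64).

(-6, -2, -64)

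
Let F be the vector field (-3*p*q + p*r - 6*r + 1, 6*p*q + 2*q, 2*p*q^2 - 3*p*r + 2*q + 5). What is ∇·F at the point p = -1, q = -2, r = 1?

6

∂F₁/∂p = -3*q + r
∂F₂/∂q = 6*p + 2
∂F₃/∂r = -3*p
∇·F = 3*p - 3*q + r + 2
At (-1, -2, 1): 6.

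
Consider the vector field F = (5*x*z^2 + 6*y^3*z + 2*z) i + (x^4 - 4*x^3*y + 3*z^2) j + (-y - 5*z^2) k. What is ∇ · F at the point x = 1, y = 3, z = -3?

71

∂F₁/∂x = 5*z^2
∂F₂/∂y = -4*x^3
∂F₃/∂z = -10*z
∇·F = -4*x^3 + 5*z^2 - 10*z
At (1, 3, -3): 71.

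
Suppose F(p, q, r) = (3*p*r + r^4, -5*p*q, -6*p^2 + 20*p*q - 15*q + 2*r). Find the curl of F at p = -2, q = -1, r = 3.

(∇×F)₁ = ∂F₃/∂q − ∂F₂/∂r = 20*p - 15
(∇×F)₂ = ∂F₁/∂r − ∂F₃/∂p = 15*p - 20*q + 4*r^3
(∇×F)₃ = ∂F₂/∂p − ∂F₁/∂q = -5*q
∇×F = (20*p - 15, 15*p - 20*q + 4*r^3, -5*q)
At (-2, -1, 3): (-55, 98, 5).

(-55, 98, 5)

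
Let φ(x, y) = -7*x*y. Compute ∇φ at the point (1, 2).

(-14, -7)

∂φ/∂x = -7*y
∂φ/∂y = -7*x
∇φ = (-7*y, -7*x)
At (1, 2): (-14, -7).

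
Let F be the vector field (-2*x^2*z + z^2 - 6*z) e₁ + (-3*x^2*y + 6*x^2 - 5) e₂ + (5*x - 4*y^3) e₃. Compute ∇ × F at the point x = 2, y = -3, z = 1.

(-108, -17, 60)

(∇×F)₁ = ∂F₃/∂y − ∂F₂/∂z = -12*y^2
(∇×F)₂ = ∂F₁/∂z − ∂F₃/∂x = -2*x^2 + 2*z - 11
(∇×F)₃ = ∂F₂/∂x − ∂F₁/∂y = -6*x*y + 12*x
∇×F = (-12*y^2, -2*x^2 + 2*z - 11, -6*x*y + 12*x)
At (2, -3, 1): (-108, -17, 60).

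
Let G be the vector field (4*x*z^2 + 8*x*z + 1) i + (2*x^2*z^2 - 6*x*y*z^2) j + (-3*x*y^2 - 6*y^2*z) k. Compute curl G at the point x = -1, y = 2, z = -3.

(168, 28, -144)

(∇×G)₁ = ∂G₃/∂y − ∂G₂/∂z = -4*x^2*z + 12*x*y*z - 6*x*y - 12*y*z
(∇×G)₂ = ∂G₁/∂z − ∂G₃/∂x = 8*x*z + 8*x + 3*y^2
(∇×G)₃ = ∂G₂/∂x − ∂G₁/∂y = 4*x*z^2 - 6*y*z^2
∇×G = (-4*x^2*z + 12*x*y*z - 6*x*y - 12*y*z, 8*x*z + 8*x + 3*y^2, 4*x*z^2 - 6*y*z^2)
At (-1, 2, -3): (168, 28, -144).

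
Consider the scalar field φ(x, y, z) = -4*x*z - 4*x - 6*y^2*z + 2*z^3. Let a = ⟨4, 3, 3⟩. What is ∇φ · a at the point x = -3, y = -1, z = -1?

0

∂φ/∂x = -4*z - 4
∂φ/∂y = -12*y*z
∂φ/∂z = -4*x - 6*y^2 + 6*z^2
∇φ at (-3, -1, -1) = (0, -12, 12)
∇φ · a = (0)(4) + (-12)(3) + (12)(3) = 0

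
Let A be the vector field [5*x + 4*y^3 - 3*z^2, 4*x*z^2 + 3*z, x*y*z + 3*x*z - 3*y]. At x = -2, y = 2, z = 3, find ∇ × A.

(∇×A)₁ = ∂A₃/∂y − ∂A₂/∂z = -7*x*z - 6
(∇×A)₂ = ∂A₁/∂z − ∂A₃/∂x = -y*z - 9*z
(∇×A)₃ = ∂A₂/∂x − ∂A₁/∂y = -12*y^2 + 4*z^2
∇×A = (-7*x*z - 6, -y*z - 9*z, -12*y^2 + 4*z^2)
At (-2, 2, 3): (36, -33, -12).

(36, -33, -12)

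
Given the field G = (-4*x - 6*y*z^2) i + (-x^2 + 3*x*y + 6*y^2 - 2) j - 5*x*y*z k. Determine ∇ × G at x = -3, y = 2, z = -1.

(∇×G)₁ = ∂G₃/∂y − ∂G₂/∂z = -5*x*z
(∇×G)₂ = ∂G₁/∂z − ∂G₃/∂x = -7*y*z
(∇×G)₃ = ∂G₂/∂x − ∂G₁/∂y = -2*x + 3*y + 6*z^2
∇×G = (-5*x*z, -7*y*z, -2*x + 3*y + 6*z^2)
At (-3, 2, -1): (-15, 14, 18).

(-15, 14, 18)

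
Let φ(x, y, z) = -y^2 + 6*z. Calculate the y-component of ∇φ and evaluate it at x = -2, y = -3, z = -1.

(∇φ)_2 = ∂φ/∂y = -2*y
At (-2, -3, -1): 6.

6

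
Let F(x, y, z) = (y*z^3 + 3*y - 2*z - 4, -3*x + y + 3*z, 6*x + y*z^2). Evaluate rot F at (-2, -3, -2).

(1, -44, 2)

(∇×F)₁ = ∂F₃/∂y − ∂F₂/∂z = z^2 - 3
(∇×F)₂ = ∂F₁/∂z − ∂F₃/∂x = 3*y*z^2 - 8
(∇×F)₃ = ∂F₂/∂x − ∂F₁/∂y = -z^3 - 6
∇×F = (z^2 - 3, 3*y*z^2 - 8, -z^3 - 6)
At (-2, -3, -2): (1, -44, 2).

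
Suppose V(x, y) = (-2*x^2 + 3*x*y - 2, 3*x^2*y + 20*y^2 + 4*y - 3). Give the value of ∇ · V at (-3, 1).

86

∂V₁/∂x = -4*x + 3*y
∂V₂/∂y = 3*x^2 + 40*y + 4
∇·V = 3*x^2 - 4*x + 43*y + 4
At (-3, 1): 86.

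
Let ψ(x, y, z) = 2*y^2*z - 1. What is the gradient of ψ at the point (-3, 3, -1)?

∂ψ/∂x = 0
∂ψ/∂y = 4*y*z
∂ψ/∂z = 2*y^2
∇ψ = (0, 4*y*z, 2*y^2)
At (-3, 3, -1): (0, -12, 18).

(0, -12, 18)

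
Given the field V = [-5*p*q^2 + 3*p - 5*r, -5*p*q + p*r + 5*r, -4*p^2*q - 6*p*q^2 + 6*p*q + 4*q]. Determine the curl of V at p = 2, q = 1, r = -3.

(-31, 11, 12)

(∇×V)₁ = ∂V₃/∂q − ∂V₂/∂r = -4*p^2 - 12*p*q + 5*p - 1
(∇×V)₂ = ∂V₁/∂r − ∂V₃/∂p = 8*p*q + 6*q^2 - 6*q - 5
(∇×V)₃ = ∂V₂/∂p − ∂V₁/∂q = 10*p*q - 5*q + r
∇×V = (-4*p^2 - 12*p*q + 5*p - 1, 8*p*q + 6*q^2 - 6*q - 5, 10*p*q - 5*q + r)
At (2, 1, -3): (-31, 11, 12).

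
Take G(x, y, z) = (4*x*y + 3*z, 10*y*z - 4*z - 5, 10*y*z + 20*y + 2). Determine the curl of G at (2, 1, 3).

(44, 3, -8)

(∇×G)₁ = ∂G₃/∂y − ∂G₂/∂z = -10*y + 10*z + 24
(∇×G)₂ = ∂G₁/∂z − ∂G₃/∂x = 3
(∇×G)₃ = ∂G₂/∂x − ∂G₁/∂y = -4*x
∇×G = (-10*y + 10*z + 24, 3, -4*x)
At (2, 1, 3): (44, 3, -8).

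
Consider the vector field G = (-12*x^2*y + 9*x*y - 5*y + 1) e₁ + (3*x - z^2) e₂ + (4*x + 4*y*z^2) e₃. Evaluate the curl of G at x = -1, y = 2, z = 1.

(∇×G)₁ = ∂G₃/∂y − ∂G₂/∂z = 4*z^2 + 2*z
(∇×G)₂ = ∂G₁/∂z − ∂G₃/∂x = -4
(∇×G)₃ = ∂G₂/∂x − ∂G₁/∂y = 12*x^2 - 9*x + 8
∇×G = (4*z^2 + 2*z, -4, 12*x^2 - 9*x + 8)
At (-1, 2, 1): (6, -4, 29).

(6, -4, 29)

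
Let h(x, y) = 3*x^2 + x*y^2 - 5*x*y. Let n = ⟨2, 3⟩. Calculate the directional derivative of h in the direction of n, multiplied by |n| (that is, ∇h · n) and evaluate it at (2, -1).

∂h/∂x = 6*x + y^2 - 5*y
∂h/∂y = 2*x*y - 5*x
∇h at (2, -1) = (18, -14)
∇h · n = (18)(2) + (-14)(3) = -6

-6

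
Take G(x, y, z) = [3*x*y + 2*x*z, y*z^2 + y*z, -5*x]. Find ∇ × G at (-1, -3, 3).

(∇×G)₁ = ∂G₃/∂y − ∂G₂/∂z = -2*y*z - y
(∇×G)₂ = ∂G₁/∂z − ∂G₃/∂x = 2*x + 5
(∇×G)₃ = ∂G₂/∂x − ∂G₁/∂y = -3*x
∇×G = (-2*y*z - y, 2*x + 5, -3*x)
At (-1, -3, 3): (21, 3, 3).

(21, 3, 3)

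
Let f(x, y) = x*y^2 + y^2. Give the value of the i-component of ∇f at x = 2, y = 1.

(∇f)_1 = ∂f/∂x = y^2
At (2, 1): 1.

1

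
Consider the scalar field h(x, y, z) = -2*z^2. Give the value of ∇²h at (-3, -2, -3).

-4

∂²h/∂x² = 0
∂²h/∂y² = 0
∂²h/∂z² = -4
∇²h = -4
At (-3, -2, -3): -4.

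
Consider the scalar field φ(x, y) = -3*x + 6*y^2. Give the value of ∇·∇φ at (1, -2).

12

∂²φ/∂x² = 0
∂²φ/∂y² = 12
∇²φ = 12
At (1, -2): 12.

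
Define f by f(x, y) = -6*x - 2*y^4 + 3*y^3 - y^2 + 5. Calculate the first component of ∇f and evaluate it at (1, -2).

-6

(∇f)_1 = ∂f/∂x = -6
At (1, -2): -6.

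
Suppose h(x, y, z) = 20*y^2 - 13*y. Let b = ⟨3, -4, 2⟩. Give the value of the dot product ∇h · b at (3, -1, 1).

212

∂h/∂x = 0
∂h/∂y = 40*y - 13
∂h/∂z = 0
∇h at (3, -1, 1) = (0, -53, 0)
∇h · b = (0)(3) + (-53)(-4) + (0)(2) = 212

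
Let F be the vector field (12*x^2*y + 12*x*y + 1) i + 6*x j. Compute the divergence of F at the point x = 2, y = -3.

-180

∂F₁/∂x = 24*x*y + 12*y
∂F₂/∂y = 0
∇·F = 24*x*y + 12*y
At (2, -3): -180.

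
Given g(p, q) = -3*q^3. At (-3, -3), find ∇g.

∂g/∂p = 0
∂g/∂q = -9*q^2
∇g = (0, -9*q^2)
At (-3, -3): (0, -81).

(0, -81)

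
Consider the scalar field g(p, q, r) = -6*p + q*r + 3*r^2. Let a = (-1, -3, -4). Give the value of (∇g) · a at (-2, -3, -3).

∂g/∂p = -6
∂g/∂q = r
∂g/∂r = q + 6*r
∇g at (-2, -3, -3) = (-6, -3, -21)
∇g · a = (-6)(-1) + (-3)(-3) + (-21)(-4) = 99

99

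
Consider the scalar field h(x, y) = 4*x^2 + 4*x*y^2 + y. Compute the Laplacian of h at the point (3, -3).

∂²h/∂x² = 8
∂²h/∂y² = 8*x
∇²h = 8*x + 8
At (3, -3): 32.

32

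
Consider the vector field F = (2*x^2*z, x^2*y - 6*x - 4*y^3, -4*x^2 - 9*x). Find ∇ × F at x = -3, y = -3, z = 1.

(∇×F)₁ = ∂F₃/∂y − ∂F₂/∂z = 0
(∇×F)₂ = ∂F₁/∂z − ∂F₃/∂x = 2*x^2 + 8*x + 9
(∇×F)₃ = ∂F₂/∂x − ∂F₁/∂y = 2*x*y - 6
∇×F = (0, 2*x^2 + 8*x + 9, 2*x*y - 6)
At (-3, -3, 1): (0, 3, 12).

(0, 3, 12)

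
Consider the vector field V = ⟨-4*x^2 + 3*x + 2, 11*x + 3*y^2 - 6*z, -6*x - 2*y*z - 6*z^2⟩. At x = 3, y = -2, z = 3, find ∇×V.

(∇×V)₁ = ∂V₃/∂y − ∂V₂/∂z = -2*z + 6
(∇×V)₂ = ∂V₁/∂z − ∂V₃/∂x = 6
(∇×V)₃ = ∂V₂/∂x − ∂V₁/∂y = 11
∇×V = (-2*z + 6, 6, 11)
At (3, -2, 3): (0, 6, 11).

(0, 6, 11)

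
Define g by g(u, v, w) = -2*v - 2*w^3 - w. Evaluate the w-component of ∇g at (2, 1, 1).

(∇g)_3 = ∂g/∂w = -6*w^2 - 1
At (2, 1, 1): -7.

-7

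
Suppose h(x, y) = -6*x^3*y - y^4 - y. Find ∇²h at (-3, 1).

∂²h/∂x² = -36*x*y
∂²h/∂y² = -12*y^2
∇²h = -36*x*y - 12*y^2
At (-3, 1): 96.

96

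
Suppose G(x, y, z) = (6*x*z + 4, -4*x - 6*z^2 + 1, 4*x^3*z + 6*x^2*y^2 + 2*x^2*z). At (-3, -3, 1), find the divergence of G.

-84

∂G₁/∂x = 6*z
∂G₂/∂y = 0
∂G₃/∂z = 4*x^3 + 2*x^2
∇·G = 4*x^3 + 2*x^2 + 6*z
At (-3, -3, 1): -84.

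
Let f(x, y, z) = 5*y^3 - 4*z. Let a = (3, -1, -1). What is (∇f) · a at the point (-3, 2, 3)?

-56

∂f/∂x = 0
∂f/∂y = 15*y^2
∂f/∂z = -4
∇f at (-3, 2, 3) = (0, 60, -4)
∇f · a = (0)(3) + (60)(-1) + (-4)(-1) = -56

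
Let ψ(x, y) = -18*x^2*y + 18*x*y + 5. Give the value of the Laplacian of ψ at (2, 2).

∂²ψ/∂x² = -36*y
∂²ψ/∂y² = 0
∇²ψ = -36*y
At (2, 2): -72.

-72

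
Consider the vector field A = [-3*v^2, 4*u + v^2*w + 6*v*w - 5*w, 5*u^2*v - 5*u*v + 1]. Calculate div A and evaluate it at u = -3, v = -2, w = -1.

-2

∂A₁/∂u = 0
∂A₂/∂v = 2*v*w + 6*w
∂A₃/∂w = 0
∇·A = 2*v*w + 6*w
At (-3, -2, -1): -2.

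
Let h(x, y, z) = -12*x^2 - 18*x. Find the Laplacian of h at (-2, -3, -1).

∂²h/∂x² = -24
∂²h/∂y² = 0
∂²h/∂z² = 0
∇²h = -24
At (-2, -3, -1): -24.

-24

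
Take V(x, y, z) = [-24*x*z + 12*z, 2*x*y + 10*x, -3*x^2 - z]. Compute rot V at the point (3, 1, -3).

(0, -42, 12)

(∇×V)₁ = ∂V₃/∂y − ∂V₂/∂z = 0
(∇×V)₂ = ∂V₁/∂z − ∂V₃/∂x = -18*x + 12
(∇×V)₃ = ∂V₂/∂x − ∂V₁/∂y = 2*y + 10
∇×V = (0, -18*x + 12, 2*y + 10)
At (3, 1, -3): (0, -42, 12).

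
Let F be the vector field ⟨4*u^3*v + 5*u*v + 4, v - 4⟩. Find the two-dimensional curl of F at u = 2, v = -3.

∂F₂/∂u = 0
∂F₁/∂v = 4*u^3 + 5*u
Scalar curl = -4*u^3 - 5*u
At (2, -3): -42.

-42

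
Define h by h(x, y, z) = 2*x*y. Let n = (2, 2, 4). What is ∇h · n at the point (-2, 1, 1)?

-4

∂h/∂x = 2*y
∂h/∂y = 2*x
∂h/∂z = 0
∇h at (-2, 1, 1) = (2, -4, 0)
∇h · n = (2)(2) + (-4)(2) + (0)(4) = -4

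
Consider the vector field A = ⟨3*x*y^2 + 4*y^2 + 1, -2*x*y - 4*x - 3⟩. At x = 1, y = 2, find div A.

10

∂A₁/∂x = 3*y^2
∂A₂/∂y = -2*x
∇·A = -2*x + 3*y^2
At (1, 2): 10.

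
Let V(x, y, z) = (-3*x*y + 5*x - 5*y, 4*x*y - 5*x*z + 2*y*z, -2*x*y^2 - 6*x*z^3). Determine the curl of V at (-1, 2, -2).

(∇×V)₁ = ∂V₃/∂y − ∂V₂/∂z = -4*x*y + 5*x - 2*y
(∇×V)₂ = ∂V₁/∂z − ∂V₃/∂x = 2*y^2 + 6*z^3
(∇×V)₃ = ∂V₂/∂x − ∂V₁/∂y = 3*x + 4*y - 5*z + 5
∇×V = (-4*x*y + 5*x - 2*y, 2*y^2 + 6*z^3, 3*x + 4*y - 5*z + 5)
At (-1, 2, -2): (-1, -40, 20).

(-1, -40, 20)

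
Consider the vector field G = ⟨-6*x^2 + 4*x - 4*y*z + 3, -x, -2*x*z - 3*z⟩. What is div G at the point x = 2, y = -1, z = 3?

-27

∂G₁/∂x = -12*x + 4
∂G₂/∂y = 0
∂G₃/∂z = -2*x - 3
∇·G = -14*x + 1
At (2, -1, 3): -27.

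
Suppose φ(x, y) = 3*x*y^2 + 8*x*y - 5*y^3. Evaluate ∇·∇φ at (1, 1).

∂²φ/∂x² = 0
∂²φ/∂y² = 6*(x - 5*y)
∇²φ = 6*x - 30*y
At (1, 1): -24.

-24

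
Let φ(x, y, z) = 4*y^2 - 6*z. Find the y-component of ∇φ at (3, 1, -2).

(∇φ)_2 = ∂φ/∂y = 8*y
At (3, 1, -2): 8.

8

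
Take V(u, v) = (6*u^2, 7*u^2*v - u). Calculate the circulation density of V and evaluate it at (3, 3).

125

∂V₂/∂u = 14*u*v - 1
∂V₁/∂v = 0
Scalar curl = 14*u*v - 1
At (3, 3): 125.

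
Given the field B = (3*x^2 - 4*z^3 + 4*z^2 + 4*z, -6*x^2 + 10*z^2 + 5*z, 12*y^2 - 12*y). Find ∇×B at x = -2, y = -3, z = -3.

(∇×B)₁ = ∂B₃/∂y − ∂B₂/∂z = 24*y - 20*z - 17
(∇×B)₂ = ∂B₁/∂z − ∂B₃/∂x = -12*z^2 + 8*z + 4
(∇×B)₃ = ∂B₂/∂x − ∂B₁/∂y = -12*x
∇×B = (24*y - 20*z - 17, -12*z^2 + 8*z + 4, -12*x)
At (-2, -3, -3): (-29, -128, 24).

(-29, -128, 24)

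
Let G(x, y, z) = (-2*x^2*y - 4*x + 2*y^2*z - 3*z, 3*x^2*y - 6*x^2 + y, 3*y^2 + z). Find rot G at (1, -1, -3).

(∇×G)₁ = ∂G₃/∂y − ∂G₂/∂z = 6*y
(∇×G)₂ = ∂G₁/∂z − ∂G₃/∂x = 2*y^2 - 3
(∇×G)₃ = ∂G₂/∂x − ∂G₁/∂y = 2*x^2 + 6*x*y - 12*x - 4*y*z
∇×G = (6*y, 2*y^2 - 3, 2*x^2 + 6*x*y - 12*x - 4*y*z)
At (1, -1, -3): (-6, -1, -28).

(-6, -1, -28)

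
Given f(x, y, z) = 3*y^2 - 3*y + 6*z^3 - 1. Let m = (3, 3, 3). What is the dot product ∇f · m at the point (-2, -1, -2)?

189

∂f/∂x = 0
∂f/∂y = 6*y - 3
∂f/∂z = 18*z^2
∇f at (-2, -1, -2) = (0, -9, 72)
∇f · m = (0)(3) + (-9)(3) + (72)(3) = 189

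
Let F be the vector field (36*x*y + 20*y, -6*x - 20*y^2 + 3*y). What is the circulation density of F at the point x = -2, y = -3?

∂F₂/∂x = -6
∂F₁/∂y = 36*x + 20
Scalar curl = -36*x - 26
At (-2, -3): 46.

46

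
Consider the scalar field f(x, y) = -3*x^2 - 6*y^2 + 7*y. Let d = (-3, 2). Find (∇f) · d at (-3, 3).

∂f/∂x = -6*x
∂f/∂y = -12*y + 7
∇f at (-3, 3) = (18, -29)
∇f · d = (18)(-3) + (-29)(2) = -112

-112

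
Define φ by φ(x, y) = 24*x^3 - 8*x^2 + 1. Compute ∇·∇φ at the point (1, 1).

∂²φ/∂x² = 16*(9*x - 1)
∂²φ/∂y² = 0
∇²φ = 144*x - 16
At (1, 1): 128.

128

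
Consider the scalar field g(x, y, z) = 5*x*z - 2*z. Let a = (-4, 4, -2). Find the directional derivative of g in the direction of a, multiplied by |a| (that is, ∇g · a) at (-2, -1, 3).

∂g/∂x = 5*z
∂g/∂y = 0
∂g/∂z = 5*x - 2
∇g at (-2, -1, 3) = (15, 0, -12)
∇g · a = (15)(-4) + (0)(4) + (-12)(-2) = -36

-36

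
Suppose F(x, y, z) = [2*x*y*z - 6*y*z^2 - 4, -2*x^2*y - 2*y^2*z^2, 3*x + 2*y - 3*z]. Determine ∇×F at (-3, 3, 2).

(74, -93, 72)

(∇×F)₁ = ∂F₃/∂y − ∂F₂/∂z = 4*y^2*z + 2
(∇×F)₂ = ∂F₁/∂z − ∂F₃/∂x = 2*x*y - 12*y*z - 3
(∇×F)₃ = ∂F₂/∂x − ∂F₁/∂y = -4*x*y - 2*x*z + 6*z^2
∇×F = (4*y^2*z + 2, 2*x*y - 12*y*z - 3, -4*x*y - 2*x*z + 6*z^2)
At (-3, 3, 2): (74, -93, 72).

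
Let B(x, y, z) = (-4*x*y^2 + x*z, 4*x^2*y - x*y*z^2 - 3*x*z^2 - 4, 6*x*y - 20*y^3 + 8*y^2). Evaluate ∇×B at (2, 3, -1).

(∇×B)₁ = ∂B₃/∂y − ∂B₂/∂z = 2*x*y*z + 6*x*z + 6*x - 60*y^2 + 16*y
(∇×B)₂ = ∂B₁/∂z − ∂B₃/∂x = x - 6*y
(∇×B)₃ = ∂B₂/∂x − ∂B₁/∂y = 16*x*y - y*z^2 - 3*z^2
∇×B = (2*x*y*z + 6*x*z + 6*x - 60*y^2 + 16*y, x - 6*y, 16*x*y - y*z^2 - 3*z^2)
At (2, 3, -1): (-504, -16, 90).

(-504, -16, 90)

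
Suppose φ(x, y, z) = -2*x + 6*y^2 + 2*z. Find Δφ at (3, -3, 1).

∂²φ/∂x² = 0
∂²φ/∂y² = 12
∂²φ/∂z² = 0
∇²φ = 12
At (3, -3, 1): 12.

12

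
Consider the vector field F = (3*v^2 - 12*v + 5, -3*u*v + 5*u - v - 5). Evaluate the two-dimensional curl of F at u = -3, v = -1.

26

∂F₂/∂u = -3*v + 5
∂F₁/∂v = 6*v - 12
Scalar curl = -9*v + 17
At (-3, -1): 26.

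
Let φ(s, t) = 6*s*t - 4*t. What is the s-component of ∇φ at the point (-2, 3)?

(∇φ)_1 = ∂φ/∂s = 6*t
At (-2, 3): 18.

18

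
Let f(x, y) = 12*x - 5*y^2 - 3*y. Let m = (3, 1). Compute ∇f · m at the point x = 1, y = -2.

∂f/∂x = 12
∂f/∂y = -10*y - 3
∇f at (1, -2) = (12, 17)
∇f · m = (12)(3) + (17)(1) = 53

53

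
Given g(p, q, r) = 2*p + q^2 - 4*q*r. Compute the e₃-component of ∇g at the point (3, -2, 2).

(∇g)_3 = ∂g/∂r = -4*q
At (3, -2, 2): 8.

8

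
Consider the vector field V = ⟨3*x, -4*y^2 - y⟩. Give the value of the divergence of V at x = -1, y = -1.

10

∂V₁/∂x = 3
∂V₂/∂y = -8*y - 1
∇·V = -8*y + 2
At (-1, -1): 10.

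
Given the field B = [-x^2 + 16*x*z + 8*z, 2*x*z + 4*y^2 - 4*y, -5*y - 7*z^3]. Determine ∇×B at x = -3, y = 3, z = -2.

(1, -40, -4)

(∇×B)₁ = ∂B₃/∂y − ∂B₂/∂z = -2*x - 5
(∇×B)₂ = ∂B₁/∂z − ∂B₃/∂x = 16*x + 8
(∇×B)₃ = ∂B₂/∂x − ∂B₁/∂y = 2*z
∇×B = (-2*x - 5, 16*x + 8, 2*z)
At (-3, 3, -2): (1, -40, -4).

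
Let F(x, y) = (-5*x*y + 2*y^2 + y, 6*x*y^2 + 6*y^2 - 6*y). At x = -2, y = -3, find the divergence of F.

∂F₁/∂x = -5*y
∂F₂/∂y = 12*x*y + 12*y - 6
∇·F = 12*x*y + 7*y - 6
At (-2, -3): 45.

45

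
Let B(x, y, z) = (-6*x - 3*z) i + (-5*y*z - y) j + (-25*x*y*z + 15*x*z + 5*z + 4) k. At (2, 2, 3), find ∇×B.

(∇×B)₁ = ∂B₃/∂y − ∂B₂/∂z = -25*x*z + 5*y
(∇×B)₂ = ∂B₁/∂z − ∂B₃/∂x = 25*y*z - 15*z - 3
(∇×B)₃ = ∂B₂/∂x − ∂B₁/∂y = 0
∇×B = (-25*x*z + 5*y, 25*y*z - 15*z - 3, 0)
At (2, 2, 3): (-140, 102, 0).

(-140, 102, 0)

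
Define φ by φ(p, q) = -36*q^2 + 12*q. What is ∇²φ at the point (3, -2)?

-72

∂²φ/∂p² = 0
∂²φ/∂q² = -72
∇²φ = -72
At (3, -2): -72.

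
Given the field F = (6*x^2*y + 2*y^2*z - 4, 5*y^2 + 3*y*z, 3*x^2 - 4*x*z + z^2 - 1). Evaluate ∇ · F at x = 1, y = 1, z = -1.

13

∂F₁/∂x = 12*x*y
∂F₂/∂y = 10*y + 3*z
∂F₃/∂z = -4*x + 2*z
∇·F = 12*x*y - 4*x + 10*y + 5*z
At (1, 1, -1): 13.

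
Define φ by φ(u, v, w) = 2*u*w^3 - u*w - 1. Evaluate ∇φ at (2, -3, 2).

(14, 0, 46)

∂φ/∂u = 2*w^3 - w
∂φ/∂v = 0
∂φ/∂w = 6*u*w^2 - u
∇φ = (2*w^3 - w, 0, 6*u*w^2 - u)
At (2, -3, 2): (14, 0, 46).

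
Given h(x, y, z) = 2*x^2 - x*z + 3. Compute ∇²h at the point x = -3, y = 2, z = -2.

∂²h/∂x² = 4
∂²h/∂y² = 0
∂²h/∂z² = 0
∇²h = 4
At (-3, 2, -2): 4.

4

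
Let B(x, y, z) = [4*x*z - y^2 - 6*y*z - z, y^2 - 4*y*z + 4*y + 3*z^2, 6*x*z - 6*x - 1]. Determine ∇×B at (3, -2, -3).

(∇×B)₁ = ∂B₃/∂y − ∂B₂/∂z = 4*y - 6*z
(∇×B)₂ = ∂B₁/∂z − ∂B₃/∂x = 4*x - 6*y - 6*z + 5
(∇×B)₃ = ∂B₂/∂x − ∂B₁/∂y = 2*y + 6*z
∇×B = (4*y - 6*z, 4*x - 6*y - 6*z + 5, 2*y + 6*z)
At (3, -2, -3): (10, 47, -22).

(10, 47, -22)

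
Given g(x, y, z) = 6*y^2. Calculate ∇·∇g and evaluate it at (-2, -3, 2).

12

∂²g/∂x² = 0
∂²g/∂y² = 12
∂²g/∂z² = 0
∇²g = 12
At (-2, -3, 2): 12.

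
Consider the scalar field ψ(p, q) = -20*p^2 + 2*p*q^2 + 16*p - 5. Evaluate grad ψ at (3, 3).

(-86, 36)

∂ψ/∂p = -40*p + 2*q^2 + 16
∂ψ/∂q = 4*p*q
∇ψ = (-40*p + 2*q^2 + 16, 4*p*q)
At (3, 3): (-86, 36).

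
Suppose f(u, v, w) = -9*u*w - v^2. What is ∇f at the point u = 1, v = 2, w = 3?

(-27, -4, -9)

∂f/∂u = -9*w
∂f/∂v = -2*v
∂f/∂w = -9*u
∇f = (-9*w, -2*v, -9*u)
At (1, 2, 3): (-27, -4, -9).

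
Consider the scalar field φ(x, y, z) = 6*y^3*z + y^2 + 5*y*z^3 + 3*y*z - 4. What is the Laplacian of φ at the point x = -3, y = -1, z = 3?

-196

∂²φ/∂x² = 0
∂²φ/∂y² = 2*(18*y*z + 1)
∂²φ/∂z² = 30*y*z
∇²φ = 66*y*z + 2
At (-3, -1, 3): -196.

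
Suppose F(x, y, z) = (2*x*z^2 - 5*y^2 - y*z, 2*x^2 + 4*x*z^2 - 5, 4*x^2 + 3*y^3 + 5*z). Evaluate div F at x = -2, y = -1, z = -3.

∂F₁/∂x = 2*z^2
∂F₂/∂y = 0
∂F₃/∂z = 5
∇·F = 2*z^2 + 5
At (-2, -1, -3): 23.

23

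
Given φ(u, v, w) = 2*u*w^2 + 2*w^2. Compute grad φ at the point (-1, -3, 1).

(2, 0, 0)

∂φ/∂u = 2*w^2
∂φ/∂v = 0
∂φ/∂w = 4*u*w + 4*w
∇φ = (2*w^2, 0, 4*u*w + 4*w)
At (-1, -3, 1): (2, 0, 0).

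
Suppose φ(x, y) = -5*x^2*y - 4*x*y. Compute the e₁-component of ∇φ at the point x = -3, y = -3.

(∇φ)_1 = ∂φ/∂x = -10*x*y - 4*y
At (-3, -3): -78.

-78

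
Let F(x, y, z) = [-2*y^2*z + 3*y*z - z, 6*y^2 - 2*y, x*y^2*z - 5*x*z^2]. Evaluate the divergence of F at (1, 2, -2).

46

∂F₁/∂x = 0
∂F₂/∂y = 12*y - 2
∂F₃/∂z = x*y^2 - 10*x*z
∇·F = x*y^2 - 10*x*z + 12*y - 2
At (1, 2, -2): 46.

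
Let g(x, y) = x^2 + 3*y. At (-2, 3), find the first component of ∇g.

(∇g)_1 = ∂g/∂x = 2*x
At (-2, 3): -4.

-4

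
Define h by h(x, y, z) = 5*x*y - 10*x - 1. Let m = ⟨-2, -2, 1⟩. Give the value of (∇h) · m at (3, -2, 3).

10

∂h/∂x = 5*y - 10
∂h/∂y = 5*x
∂h/∂z = 0
∇h at (3, -2, 3) = (-20, 15, 0)
∇h · m = (-20)(-2) + (15)(-2) + (0)(1) = 10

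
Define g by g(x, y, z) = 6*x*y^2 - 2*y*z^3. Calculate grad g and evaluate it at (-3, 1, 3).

∂g/∂x = 6*y^2
∂g/∂y = 12*x*y - 2*z^3
∂g/∂z = -6*y*z^2
∇g = (6*y^2, 12*x*y - 2*z^3, -6*y*z^2)
At (-3, 1, 3): (6, -90, -54).

(6, -90, -54)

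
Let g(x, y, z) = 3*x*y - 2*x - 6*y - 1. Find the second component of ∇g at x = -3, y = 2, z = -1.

-15

(∇g)_2 = ∂g/∂y = 3*x - 6
At (-3, 2, -1): -15.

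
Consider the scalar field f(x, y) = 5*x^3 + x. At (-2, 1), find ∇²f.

-60

∂²f/∂x² = 30*x
∂²f/∂y² = 0
∇²f = 30*x
At (-2, 1): -60.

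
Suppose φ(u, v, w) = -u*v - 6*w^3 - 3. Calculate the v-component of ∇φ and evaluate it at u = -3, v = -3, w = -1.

3

(∇φ)_2 = ∂φ/∂v = -u
At (-3, -3, -1): 3.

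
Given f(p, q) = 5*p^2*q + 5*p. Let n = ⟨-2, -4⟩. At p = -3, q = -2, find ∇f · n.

∂f/∂p = 10*p*q + 5
∂f/∂q = 5*p^2
∇f at (-3, -2) = (65, 45)
∇f · n = (65)(-2) + (45)(-4) = -310

-310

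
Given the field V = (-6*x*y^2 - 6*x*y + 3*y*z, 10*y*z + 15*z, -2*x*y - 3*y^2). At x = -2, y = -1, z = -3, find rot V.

(5, -5, 21)

(∇×V)₁ = ∂V₃/∂y − ∂V₂/∂z = -2*x - 16*y - 15
(∇×V)₂ = ∂V₁/∂z − ∂V₃/∂x = 5*y
(∇×V)₃ = ∂V₂/∂x − ∂V₁/∂y = 12*x*y + 6*x - 3*z
∇×V = (-2*x - 16*y - 15, 5*y, 12*x*y + 6*x - 3*z)
At (-2, -1, -3): (5, -5, 21).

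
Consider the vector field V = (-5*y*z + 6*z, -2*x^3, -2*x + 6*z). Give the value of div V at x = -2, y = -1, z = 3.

6

∂V₁/∂x = 0
∂V₂/∂y = 0
∂V₃/∂z = 6
∇·V = 6
At (-2, -1, 3): 6.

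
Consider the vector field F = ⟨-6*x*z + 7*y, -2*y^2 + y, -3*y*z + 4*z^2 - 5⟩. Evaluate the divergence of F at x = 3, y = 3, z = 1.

-18

∂F₁/∂x = -6*z
∂F₂/∂y = -4*y + 1
∂F₃/∂z = -3*y + 8*z
∇·F = -7*y + 2*z + 1
At (3, 3, 1): -18.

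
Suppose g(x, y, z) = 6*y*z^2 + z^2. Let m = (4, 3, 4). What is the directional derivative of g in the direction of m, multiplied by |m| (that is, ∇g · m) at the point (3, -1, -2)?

152

∂g/∂x = 0
∂g/∂y = 6*z^2
∂g/∂z = 12*y*z + 2*z
∇g at (3, -1, -2) = (0, 24, 20)
∇g · m = (0)(4) + (24)(3) + (20)(4) = 152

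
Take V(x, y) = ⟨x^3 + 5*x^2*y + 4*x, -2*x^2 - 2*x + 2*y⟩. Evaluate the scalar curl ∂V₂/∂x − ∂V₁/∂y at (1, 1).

-11

∂V₂/∂x = -4*x - 2
∂V₁/∂y = 5*x^2
Scalar curl = -5*x^2 - 4*x - 2
At (1, 1): -11.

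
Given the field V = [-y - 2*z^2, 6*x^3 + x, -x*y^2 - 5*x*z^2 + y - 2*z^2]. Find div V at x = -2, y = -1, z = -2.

-32

∂V₁/∂x = 0
∂V₂/∂y = 0
∂V₃/∂z = -10*x*z - 4*z
∇·V = -10*x*z - 4*z
At (-2, -1, -2): -32.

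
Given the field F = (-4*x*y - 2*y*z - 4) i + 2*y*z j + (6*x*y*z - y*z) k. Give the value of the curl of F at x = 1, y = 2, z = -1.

(∇×F)₁ = ∂F₃/∂y − ∂F₂/∂z = 6*x*z - 2*y - z
(∇×F)₂ = ∂F₁/∂z − ∂F₃/∂x = -6*y*z - 2*y
(∇×F)₃ = ∂F₂/∂x − ∂F₁/∂y = 4*x + 2*z
∇×F = (6*x*z - 2*y - z, -6*y*z - 2*y, 4*x + 2*z)
At (1, 2, -1): (-9, 8, 2).

(-9, 8, 2)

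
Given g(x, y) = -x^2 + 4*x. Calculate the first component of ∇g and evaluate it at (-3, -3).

(∇g)_1 = ∂g/∂x = -2*x + 4
At (-3, -3): 10.

10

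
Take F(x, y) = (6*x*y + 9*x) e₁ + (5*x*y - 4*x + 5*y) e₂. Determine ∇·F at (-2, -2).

-8

∂F₁/∂x = 6*y + 9
∂F₂/∂y = 5*x + 5
∇·F = 5*x + 6*y + 14
At (-2, -2): -8.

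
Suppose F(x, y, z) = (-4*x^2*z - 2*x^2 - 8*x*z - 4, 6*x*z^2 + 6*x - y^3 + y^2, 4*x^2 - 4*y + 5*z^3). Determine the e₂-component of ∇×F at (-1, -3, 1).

(∇×F)_2 = ∂F₁/∂z − ∂F₃/∂x
= -4*x^2 - 8*x − (8*x)
= -4*x^2 - 16*x
At (-1, -3, 1): 12.

12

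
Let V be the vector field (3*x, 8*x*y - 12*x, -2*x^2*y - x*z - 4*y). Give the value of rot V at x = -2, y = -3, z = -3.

(-12, 21, -36)

(∇×V)₁ = ∂V₃/∂y − ∂V₂/∂z = -2*x^2 - 4
(∇×V)₂ = ∂V₁/∂z − ∂V₃/∂x = 4*x*y + z
(∇×V)₃ = ∂V₂/∂x − ∂V₁/∂y = 8*y - 12
∇×V = (-2*x^2 - 4, 4*x*y + z, 8*y - 12)
At (-2, -3, -3): (-12, 21, -36).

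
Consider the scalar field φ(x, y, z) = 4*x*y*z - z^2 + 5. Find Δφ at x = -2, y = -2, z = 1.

∂²φ/∂x² = 0
∂²φ/∂y² = 0
∂²φ/∂z² = -2
∇²φ = -2
At (-2, -2, 1): -2.

-2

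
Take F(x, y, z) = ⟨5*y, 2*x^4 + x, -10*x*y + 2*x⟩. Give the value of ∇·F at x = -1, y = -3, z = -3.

∂F₁/∂x = 0
∂F₂/∂y = 0
∂F₃/∂z = 0
∇·F = 0
At (-1, -3, -3): 0.

0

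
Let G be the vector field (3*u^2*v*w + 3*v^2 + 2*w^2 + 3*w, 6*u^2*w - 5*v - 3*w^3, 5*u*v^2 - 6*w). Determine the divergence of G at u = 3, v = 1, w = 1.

∂G₁/∂u = 6*u*v*w
∂G₂/∂v = -5
∂G₃/∂w = -6
∇·G = 6*u*v*w - 11
At (3, 1, 1): 7.

7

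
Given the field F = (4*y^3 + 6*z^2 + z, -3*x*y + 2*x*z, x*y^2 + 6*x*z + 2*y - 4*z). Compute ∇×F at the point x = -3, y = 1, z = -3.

(∇×F)₁ = ∂F₃/∂y − ∂F₂/∂z = 2*x*y - 2*x + 2
(∇×F)₂ = ∂F₁/∂z − ∂F₃/∂x = -y^2 + 6*z + 1
(∇×F)₃ = ∂F₂/∂x − ∂F₁/∂y = -12*y^2 - 3*y + 2*z
∇×F = (2*x*y - 2*x + 2, -y^2 + 6*z + 1, -12*y^2 - 3*y + 2*z)
At (-3, 1, -3): (2, -18, -21).

(2, -18, -21)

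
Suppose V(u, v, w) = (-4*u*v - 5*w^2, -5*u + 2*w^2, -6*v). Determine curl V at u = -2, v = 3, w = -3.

(6, 30, -13)

(∇×V)₁ = ∂V₃/∂v − ∂V₂/∂w = -4*w - 6
(∇×V)₂ = ∂V₁/∂w − ∂V₃/∂u = -10*w
(∇×V)₃ = ∂V₂/∂u − ∂V₁/∂v = 4*u - 5
∇×V = (-4*w - 6, -10*w, 4*u - 5)
At (-2, 3, -3): (6, 30, -13).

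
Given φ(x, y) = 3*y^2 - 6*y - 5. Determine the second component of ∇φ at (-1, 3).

(∇φ)_2 = ∂φ/∂y = 6*y - 6
At (-1, 3): 12.

12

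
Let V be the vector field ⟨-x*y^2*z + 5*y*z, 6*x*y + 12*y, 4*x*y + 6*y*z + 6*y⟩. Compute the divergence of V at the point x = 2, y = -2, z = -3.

24

∂V₁/∂x = -y^2*z
∂V₂/∂y = 6*x + 12
∂V₃/∂z = 6*y
∇·V = 6*x - y^2*z + 6*y + 12
At (2, -2, -3): 24.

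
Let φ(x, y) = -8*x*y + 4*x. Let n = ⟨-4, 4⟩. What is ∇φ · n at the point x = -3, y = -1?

48

∂φ/∂x = -8*y + 4
∂φ/∂y = -8*x
∇φ at (-3, -1) = (12, 24)
∇φ · n = (12)(-4) + (24)(4) = 48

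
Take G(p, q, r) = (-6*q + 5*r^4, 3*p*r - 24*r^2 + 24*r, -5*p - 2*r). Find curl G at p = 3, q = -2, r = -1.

(-81, -15, 3)

(∇×G)₁ = ∂G₃/∂q − ∂G₂/∂r = -3*p + 48*r - 24
(∇×G)₂ = ∂G₁/∂r − ∂G₃/∂p = 20*r^3 + 5
(∇×G)₃ = ∂G₂/∂p − ∂G₁/∂q = 3*r + 6
∇×G = (-3*p + 48*r - 24, 20*r^3 + 5, 3*r + 6)
At (3, -2, -1): (-81, -15, 3).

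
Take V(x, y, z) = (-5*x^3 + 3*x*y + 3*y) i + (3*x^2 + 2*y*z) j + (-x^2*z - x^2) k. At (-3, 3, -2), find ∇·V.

-139

∂V₁/∂x = -15*x^2 + 3*y
∂V₂/∂y = 2*z
∂V₃/∂z = -x^2
∇·V = -16*x^2 + 3*y + 2*z
At (-3, 3, -2): -139.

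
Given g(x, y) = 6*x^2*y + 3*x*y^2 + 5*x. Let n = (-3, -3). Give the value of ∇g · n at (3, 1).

∂g/∂x = 12*x*y + 3*y^2 + 5
∂g/∂y = 6*x^2 + 6*x*y
∇g at (3, 1) = (44, 72)
∇g · n = (44)(-3) + (72)(-3) = -348

-348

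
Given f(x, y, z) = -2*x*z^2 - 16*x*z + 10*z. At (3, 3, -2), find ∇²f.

∂²f/∂x² = 0
∂²f/∂y² = 0
∂²f/∂z² = -4*x
∇²f = -4*x
At (3, 3, -2): -12.

-12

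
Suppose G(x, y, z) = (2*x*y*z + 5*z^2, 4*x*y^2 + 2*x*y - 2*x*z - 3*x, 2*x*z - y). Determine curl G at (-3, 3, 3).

(∇×G)₁ = ∂G₃/∂y − ∂G₂/∂z = 2*x - 1
(∇×G)₂ = ∂G₁/∂z − ∂G₃/∂x = 2*x*y + 8*z
(∇×G)₃ = ∂G₂/∂x − ∂G₁/∂y = -2*x*z + 4*y^2 + 2*y - 2*z - 3
∇×G = (2*x - 1, 2*x*y + 8*z, -2*x*z + 4*y^2 + 2*y - 2*z - 3)
At (-3, 3, 3): (-7, 6, 51).

(-7, 6, 51)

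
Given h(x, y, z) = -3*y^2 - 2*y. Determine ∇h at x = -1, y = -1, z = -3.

(0, 4, 0)

∂h/∂x = 0
∂h/∂y = -6*y - 2
∂h/∂z = 0
∇h = (0, -6*y - 2, 0)
At (-1, -1, -3): (0, 4, 0).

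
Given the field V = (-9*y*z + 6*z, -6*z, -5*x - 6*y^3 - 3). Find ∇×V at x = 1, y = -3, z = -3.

(-156, 38, -27)

(∇×V)₁ = ∂V₃/∂y − ∂V₂/∂z = -18*y^2 + 6
(∇×V)₂ = ∂V₁/∂z − ∂V₃/∂x = -9*y + 11
(∇×V)₃ = ∂V₂/∂x − ∂V₁/∂y = 9*z
∇×V = (-18*y^2 + 6, -9*y + 11, 9*z)
At (1, -3, -3): (-156, 38, -27).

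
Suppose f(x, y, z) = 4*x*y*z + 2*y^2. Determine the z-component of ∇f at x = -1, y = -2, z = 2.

8

(∇f)_3 = ∂f/∂z = 4*x*y
At (-1, -2, 2): 8.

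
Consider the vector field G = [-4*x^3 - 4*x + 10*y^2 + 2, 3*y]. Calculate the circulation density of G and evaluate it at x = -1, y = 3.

-60

∂G₂/∂x = 0
∂G₁/∂y = 20*y
Scalar curl = -20*y
At (-1, 3): -60.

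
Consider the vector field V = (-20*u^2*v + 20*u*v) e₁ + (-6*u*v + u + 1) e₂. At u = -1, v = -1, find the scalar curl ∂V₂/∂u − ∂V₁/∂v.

47

∂V₂/∂u = -6*v + 1
∂V₁/∂v = -20*u^2 + 20*u
Scalar curl = 20*u^2 - 20*u - 6*v + 1
At (-1, -1): 47.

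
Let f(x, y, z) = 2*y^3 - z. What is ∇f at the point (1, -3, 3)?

∂f/∂x = 0
∂f/∂y = 6*y^2
∂f/∂z = -1
∇f = (0, 6*y^2, -1)
At (1, -3, 3): (0, 54, -1).

(0, 54, -1)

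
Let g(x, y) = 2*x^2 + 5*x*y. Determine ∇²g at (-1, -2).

4

∂²g/∂x² = 4
∂²g/∂y² = 0
∇²g = 4
At (-1, -2): 4.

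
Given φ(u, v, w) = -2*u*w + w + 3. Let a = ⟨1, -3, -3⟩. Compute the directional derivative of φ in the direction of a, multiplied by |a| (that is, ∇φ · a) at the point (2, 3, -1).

∂φ/∂u = -2*w
∂φ/∂v = 0
∂φ/∂w = -2*u + 1
∇φ at (2, 3, -1) = (2, 0, -3)
∇φ · a = (2)(1) + (0)(-3) + (-3)(-3) = 11

11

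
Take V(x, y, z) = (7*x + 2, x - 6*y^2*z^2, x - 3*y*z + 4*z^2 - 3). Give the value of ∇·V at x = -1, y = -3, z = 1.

∂V₁/∂x = 7
∂V₂/∂y = -12*y*z^2
∂V₃/∂z = -3*y + 8*z
∇·V = -12*y*z^2 - 3*y + 8*z + 7
At (-1, -3, 1): 60.

60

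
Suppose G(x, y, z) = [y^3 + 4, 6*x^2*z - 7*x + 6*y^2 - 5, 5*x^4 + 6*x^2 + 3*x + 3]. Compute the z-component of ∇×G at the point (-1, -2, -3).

17

(∇×G)_3 = ∂G₂/∂x − ∂G₁/∂y
= 12*x*z - 7 − (3*y^2)
= 12*x*z - 3*y^2 - 7
At (-1, -2, -3): 17.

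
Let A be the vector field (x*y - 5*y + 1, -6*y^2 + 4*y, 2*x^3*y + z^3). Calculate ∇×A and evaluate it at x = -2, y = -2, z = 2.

(-16, 48, 7)

(∇×A)₁ = ∂A₃/∂y − ∂A₂/∂z = 2*x^3
(∇×A)₂ = ∂A₁/∂z − ∂A₃/∂x = -6*x^2*y
(∇×A)₃ = ∂A₂/∂x − ∂A₁/∂y = -x + 5
∇×A = (2*x^3, -6*x^2*y, -x + 5)
At (-2, -2, 2): (-16, 48, 7).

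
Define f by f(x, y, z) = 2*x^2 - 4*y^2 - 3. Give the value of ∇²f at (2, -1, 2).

∂²f/∂x² = 4
∂²f/∂y² = -8
∂²f/∂z² = 0
∇²f = -4
At (2, -1, 2): -4.

-4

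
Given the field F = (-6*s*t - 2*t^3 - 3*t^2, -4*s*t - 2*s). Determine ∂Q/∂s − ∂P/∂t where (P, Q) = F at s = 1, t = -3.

52

∂F₂/∂s = -4*t - 2
∂F₁/∂t = -6*s - 6*t^2 - 6*t
Scalar curl = 6*s + 6*t^2 + 2*t - 2
At (1, -3): 52.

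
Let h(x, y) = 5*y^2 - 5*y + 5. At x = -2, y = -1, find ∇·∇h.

∂²h/∂x² = 0
∂²h/∂y² = 10
∇²h = 10
At (-2, -1): 10.

10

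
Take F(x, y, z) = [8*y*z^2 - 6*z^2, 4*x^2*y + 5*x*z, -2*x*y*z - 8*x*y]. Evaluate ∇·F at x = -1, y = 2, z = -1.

8

∂F₁/∂x = 0
∂F₂/∂y = 4*x^2
∂F₃/∂z = -2*x*y
∇·F = 4*x^2 - 2*x*y
At (-1, 2, -1): 8.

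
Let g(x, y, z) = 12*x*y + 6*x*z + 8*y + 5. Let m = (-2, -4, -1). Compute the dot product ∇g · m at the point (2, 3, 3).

-248

∂g/∂x = 12*y + 6*z
∂g/∂y = 12*x + 8
∂g/∂z = 6*x
∇g at (2, 3, 3) = (54, 32, 12)
∇g · m = (54)(-2) + (32)(-4) + (12)(-1) = -248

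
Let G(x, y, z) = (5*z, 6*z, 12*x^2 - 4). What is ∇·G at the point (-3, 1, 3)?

∂G₁/∂x = 0
∂G₂/∂y = 0
∂G₃/∂z = 0
∇·G = 0
At (-3, 1, 3): 0.

0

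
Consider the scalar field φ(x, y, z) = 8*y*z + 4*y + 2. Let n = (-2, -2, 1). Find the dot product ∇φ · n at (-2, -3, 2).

-64

∂φ/∂x = 0
∂φ/∂y = 8*z + 4
∂φ/∂z = 8*y
∇φ at (-2, -3, 2) = (0, 20, -24)
∇φ · n = (0)(-2) + (20)(-2) + (-24)(1) = -64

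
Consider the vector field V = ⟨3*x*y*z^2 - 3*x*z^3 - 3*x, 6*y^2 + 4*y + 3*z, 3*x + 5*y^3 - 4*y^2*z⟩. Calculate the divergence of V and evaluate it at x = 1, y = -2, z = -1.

-42

∂V₁/∂x = 3*y*z^2 - 3*z^3 - 3
∂V₂/∂y = 12*y + 4
∂V₃/∂z = -4*y^2
∇·V = -4*y^2 + 3*y*z^2 + 12*y - 3*z^3 + 1
At (1, -2, -1): -42.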